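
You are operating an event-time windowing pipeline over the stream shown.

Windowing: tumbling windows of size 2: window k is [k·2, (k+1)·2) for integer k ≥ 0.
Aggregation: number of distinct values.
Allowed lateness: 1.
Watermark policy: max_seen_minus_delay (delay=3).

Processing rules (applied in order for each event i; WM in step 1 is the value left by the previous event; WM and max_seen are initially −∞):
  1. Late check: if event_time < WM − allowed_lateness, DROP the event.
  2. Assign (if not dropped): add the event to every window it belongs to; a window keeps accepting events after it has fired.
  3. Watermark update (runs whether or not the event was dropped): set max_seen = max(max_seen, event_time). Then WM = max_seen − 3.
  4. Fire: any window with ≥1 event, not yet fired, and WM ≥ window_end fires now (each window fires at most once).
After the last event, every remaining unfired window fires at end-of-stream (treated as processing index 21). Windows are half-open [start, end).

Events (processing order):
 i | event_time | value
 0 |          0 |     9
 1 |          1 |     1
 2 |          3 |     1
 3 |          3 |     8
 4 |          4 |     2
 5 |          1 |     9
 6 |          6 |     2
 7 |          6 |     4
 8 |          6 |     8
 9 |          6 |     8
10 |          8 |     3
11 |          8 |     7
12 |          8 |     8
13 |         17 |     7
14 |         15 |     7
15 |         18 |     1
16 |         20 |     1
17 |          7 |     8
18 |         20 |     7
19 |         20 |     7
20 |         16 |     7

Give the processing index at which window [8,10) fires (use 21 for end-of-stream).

13

i=0 t=0 v=9: → [0,2); WM=-3
i=1 t=1 v=1: → [0,2); WM=-2
i=2 t=3 v=1: → [2,4); WM=0
i=3 t=3 v=8: → [2,4); WM=0
i=4 t=4 v=2: → [4,6); WM=1
i=5 t=1 v=9: → [0,2); WM=1
i=6 t=6 v=2: → [6,8); WM=3; [0,2) fires=2
i=7 t=6 v=4: → [6,8); WM=3
i=8 t=6 v=8: → [6,8); WM=3
i=9 t=6 v=8: → [6,8); WM=3
i=10 t=8 v=3: → [8,10); WM=5; [2,4) fires=2
i=11 t=8 v=7: → [8,10); WM=5
i=12 t=8 v=8: → [8,10); WM=5
i=13 t=17 v=7: → [16,18); WM=14; [4,6) fires=1 [6,8) fires=3 [8,10) fires=3
i=14 t=15 v=7: → [14,16); WM=14
i=15 t=18 v=1: → [18,20); WM=15
i=16 t=20 v=1: → [20,22); WM=17; [14,16) fires=1
i=17 t=7 v=8: DROP (t<17-1); WM=17
i=18 t=20 v=7: → [20,22); WM=17
i=19 t=20 v=7: → [20,22); WM=17
i=20 t=16 v=7: → [16,18); WM=17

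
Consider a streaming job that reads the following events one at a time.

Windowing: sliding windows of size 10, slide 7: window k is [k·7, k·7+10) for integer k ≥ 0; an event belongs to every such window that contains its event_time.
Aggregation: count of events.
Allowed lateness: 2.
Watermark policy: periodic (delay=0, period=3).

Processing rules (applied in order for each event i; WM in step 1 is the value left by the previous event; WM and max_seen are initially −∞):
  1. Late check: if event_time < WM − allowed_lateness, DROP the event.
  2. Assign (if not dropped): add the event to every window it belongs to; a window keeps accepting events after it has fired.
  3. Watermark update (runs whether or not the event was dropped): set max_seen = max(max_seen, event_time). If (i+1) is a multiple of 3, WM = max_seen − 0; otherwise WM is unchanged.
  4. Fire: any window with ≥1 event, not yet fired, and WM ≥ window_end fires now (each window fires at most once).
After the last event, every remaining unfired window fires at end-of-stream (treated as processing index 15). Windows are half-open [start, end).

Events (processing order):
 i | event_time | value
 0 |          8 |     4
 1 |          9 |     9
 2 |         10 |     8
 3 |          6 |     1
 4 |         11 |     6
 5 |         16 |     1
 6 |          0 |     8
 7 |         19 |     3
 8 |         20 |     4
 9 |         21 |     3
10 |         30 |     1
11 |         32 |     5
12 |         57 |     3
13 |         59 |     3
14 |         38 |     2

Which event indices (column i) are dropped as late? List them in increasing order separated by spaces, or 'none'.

3 6

i=0 t=8 v=4: → [7,17),[0,10); WM=−∞
i=1 t=9 v=9: → [7,17),[0,10); WM=−∞
i=2 t=10 v=8: → [7,17); WM=10; [0,10) fires=2
i=3 t=6 v=1: DROP (t<10-2); WM=10
i=4 t=11 v=6: → [7,17); WM=10
i=5 t=16 v=1: → [14,24),[7,17); WM=16
i=6 t=0 v=8: DROP (t<16-2); WM=16
i=7 t=19 v=3: → [14,24); WM=16
i=8 t=20 v=4: → [14,24); WM=20; [7,17) fires=5
i=9 t=21 v=3: → [21,31),[14,24); WM=20
i=10 t=30 v=1: → [28,38),[21,31); WM=20
i=11 t=32 v=5: → [28,38); WM=32; [14,24) fires=4 [21,31) fires=2
i=12 t=57 v=3: → [56,66),[49,59); WM=32
i=13 t=59 v=3: → [56,66); WM=32
i=14 t=38 v=2: → [35,45); WM=59; [28,38) fires=2 [35,45) fires=1 [49,59) fires=1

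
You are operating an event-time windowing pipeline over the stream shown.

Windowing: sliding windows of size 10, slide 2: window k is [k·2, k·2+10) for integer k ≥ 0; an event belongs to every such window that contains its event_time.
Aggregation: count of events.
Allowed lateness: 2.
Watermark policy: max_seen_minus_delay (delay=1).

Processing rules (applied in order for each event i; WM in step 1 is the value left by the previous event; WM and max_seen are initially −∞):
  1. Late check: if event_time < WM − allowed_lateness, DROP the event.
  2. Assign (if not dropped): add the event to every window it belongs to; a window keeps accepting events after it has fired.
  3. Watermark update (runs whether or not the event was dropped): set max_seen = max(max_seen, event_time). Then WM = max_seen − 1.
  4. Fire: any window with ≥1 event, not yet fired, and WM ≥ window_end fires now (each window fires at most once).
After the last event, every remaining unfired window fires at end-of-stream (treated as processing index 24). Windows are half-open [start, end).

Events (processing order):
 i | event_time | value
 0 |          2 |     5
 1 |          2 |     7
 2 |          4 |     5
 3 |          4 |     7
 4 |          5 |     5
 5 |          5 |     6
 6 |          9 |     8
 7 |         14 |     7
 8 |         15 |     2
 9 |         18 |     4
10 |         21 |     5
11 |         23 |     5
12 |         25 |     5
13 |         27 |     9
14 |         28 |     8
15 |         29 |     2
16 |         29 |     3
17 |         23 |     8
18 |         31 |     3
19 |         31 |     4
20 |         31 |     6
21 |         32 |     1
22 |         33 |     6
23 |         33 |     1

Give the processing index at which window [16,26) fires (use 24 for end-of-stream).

13

i=0 t=2 v=5: → [2,12),[0,10); WM=1
i=1 t=2 v=7: → [2,12),[0,10); WM=1
i=2 t=4 v=5: → [4,14),[2,12),[0,10); WM=3
i=3 t=4 v=7: → [4,14),[2,12),[0,10); WM=3
i=4 t=5 v=5: → [4,14),[2,12),[0,10); WM=4
i=5 t=5 v=6: → [4,14),[2,12),[0,10); WM=4
i=6 t=9 v=8: → [8,18),[6,16),[4,14),[2,12),[0,10); WM=8
i=7 t=14 v=7: → [14,24),[12,22),[10,20),[8,18),[6,16); WM=13; [0,10) fires=7 [2,12) fires=7
i=8 t=15 v=2: → [14,24),[12,22),[10,20),[8,18),[6,16); WM=14; [4,14) fires=5
i=9 t=18 v=4: → [18,28),[16,26),[14,24),[12,22),[10,20); WM=17; [6,16) fires=3
i=10 t=21 v=5: → [20,30),[18,28),[16,26),[14,24),[12,22); WM=20; [8,18) fires=3 [10,20) fires=3
i=11 t=23 v=5: → [22,32),[20,30),[18,28),[16,26),[14,24); WM=22; [12,22) fires=4
i=12 t=25 v=5: → [24,34),[22,32),[20,30),[18,28),[16,26); WM=24; [14,24) fires=5
i=13 t=27 v=9: → [26,36),[24,34),[22,32),[20,30),[18,28); WM=26; [16,26) fires=4
i=14 t=28 v=8: → [28,38),[26,36),[24,34),[22,32),[20,30); WM=27
i=15 t=29 v=2: → [28,38),[26,36),[24,34),[22,32),[20,30); WM=28; [18,28) fires=5
i=16 t=29 v=3: → [28,38),[26,36),[24,34),[22,32),[20,30); WM=28
i=17 t=23 v=8: DROP (t<28-2); WM=28
i=18 t=31 v=3: → [30,40),[28,38),[26,36),[24,34),[22,32); WM=30; [20,30) fires=7
i=19 t=31 v=4: → [30,40),[28,38),[26,36),[24,34),[22,32); WM=30
i=20 t=31 v=6: → [30,40),[28,38),[26,36),[24,34),[22,32); WM=30
i=21 t=32 v=1: → [32,42),[30,40),[28,38),[26,36),[24,34); WM=31
i=22 t=33 v=6: → [32,42),[30,40),[28,38),[26,36),[24,34); WM=32; [22,32) fires=9
i=23 t=33 v=1: → [32,42),[30,40),[28,38),[26,36),[24,34); WM=32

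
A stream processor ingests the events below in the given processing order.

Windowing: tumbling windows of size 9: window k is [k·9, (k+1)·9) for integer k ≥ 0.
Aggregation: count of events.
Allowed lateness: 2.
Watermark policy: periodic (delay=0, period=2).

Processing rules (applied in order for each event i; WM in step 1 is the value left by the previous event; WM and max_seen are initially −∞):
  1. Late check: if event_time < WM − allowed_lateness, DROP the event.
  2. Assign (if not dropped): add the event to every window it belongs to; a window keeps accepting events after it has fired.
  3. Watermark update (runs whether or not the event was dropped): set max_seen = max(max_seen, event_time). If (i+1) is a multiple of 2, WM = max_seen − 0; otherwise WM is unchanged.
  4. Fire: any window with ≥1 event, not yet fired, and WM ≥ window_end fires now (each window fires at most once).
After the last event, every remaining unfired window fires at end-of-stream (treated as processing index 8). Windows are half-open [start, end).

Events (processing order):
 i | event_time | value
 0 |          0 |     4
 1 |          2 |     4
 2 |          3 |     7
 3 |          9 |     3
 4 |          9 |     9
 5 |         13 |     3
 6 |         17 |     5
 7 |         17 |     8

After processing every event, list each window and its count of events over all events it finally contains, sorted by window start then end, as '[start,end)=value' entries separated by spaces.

i=0 t=0 v=4: → [0,9); WM=−∞
i=1 t=2 v=4: → [0,9); WM=2
i=2 t=3 v=7: → [0,9); WM=2
i=3 t=9 v=3: → [9,18); WM=9; [0,9) fires=3
i=4 t=9 v=9: → [9,18); WM=9
i=5 t=13 v=3: → [9,18); WM=13
i=6 t=17 v=5: → [9,18); WM=13
i=7 t=17 v=8: → [9,18); WM=17

[0,9)=3 [9,18)=5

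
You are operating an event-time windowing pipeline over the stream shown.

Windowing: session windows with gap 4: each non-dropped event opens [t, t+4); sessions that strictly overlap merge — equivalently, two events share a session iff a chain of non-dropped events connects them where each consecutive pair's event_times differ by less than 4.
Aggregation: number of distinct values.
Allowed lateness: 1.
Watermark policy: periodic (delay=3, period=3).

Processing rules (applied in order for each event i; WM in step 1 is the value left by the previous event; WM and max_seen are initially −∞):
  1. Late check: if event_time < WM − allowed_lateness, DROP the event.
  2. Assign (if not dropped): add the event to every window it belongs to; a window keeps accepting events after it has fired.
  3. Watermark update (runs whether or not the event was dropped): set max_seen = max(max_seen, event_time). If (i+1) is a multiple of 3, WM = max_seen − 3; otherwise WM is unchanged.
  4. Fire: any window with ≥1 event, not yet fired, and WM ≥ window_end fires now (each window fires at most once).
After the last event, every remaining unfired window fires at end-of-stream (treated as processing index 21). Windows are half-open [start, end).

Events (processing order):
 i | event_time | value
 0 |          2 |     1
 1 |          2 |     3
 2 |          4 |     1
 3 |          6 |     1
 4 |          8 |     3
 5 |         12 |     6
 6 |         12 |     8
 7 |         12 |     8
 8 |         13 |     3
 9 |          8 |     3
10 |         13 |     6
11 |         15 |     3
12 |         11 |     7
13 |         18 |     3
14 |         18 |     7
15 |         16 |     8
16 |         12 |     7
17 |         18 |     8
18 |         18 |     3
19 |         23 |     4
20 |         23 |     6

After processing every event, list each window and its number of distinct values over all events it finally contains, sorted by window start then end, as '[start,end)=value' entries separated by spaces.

i=0 t=2 v=1: → [2,6); WM=−∞
i=1 t=2 v=3: → [2,6); WM=−∞
i=2 t=4 v=1: → [2,8); WM=1
i=3 t=6 v=1: → [2,10); WM=1
i=4 t=8 v=3: → [2,12); WM=1
i=5 t=12 v=6: → [12,16); WM=9
i=6 t=12 v=8: → [12,16); WM=9
i=7 t=12 v=8: → [12,16); WM=9
i=8 t=13 v=3: → [12,17); WM=10
i=9 t=8 v=3: DROP (t<10-1); WM=10
i=10 t=13 v=6: → [12,17); WM=10
i=11 t=15 v=3: → [12,19); WM=12
i=12 t=11 v=7: → [2,19); WM=12
i=13 t=18 v=3: → [2,22); WM=12
i=14 t=18 v=7: → [2,22); WM=15
i=15 t=16 v=8: → [2,22); WM=15
i=16 t=12 v=7: DROP (t<15-1); WM=15
i=17 t=18 v=8: → [2,22); WM=15
i=18 t=18 v=3: → [2,22); WM=15
i=19 t=23 v=4: → [23,27); WM=15
i=20 t=23 v=6: → [23,27); WM=20

[2,22)=5 [23,27)=2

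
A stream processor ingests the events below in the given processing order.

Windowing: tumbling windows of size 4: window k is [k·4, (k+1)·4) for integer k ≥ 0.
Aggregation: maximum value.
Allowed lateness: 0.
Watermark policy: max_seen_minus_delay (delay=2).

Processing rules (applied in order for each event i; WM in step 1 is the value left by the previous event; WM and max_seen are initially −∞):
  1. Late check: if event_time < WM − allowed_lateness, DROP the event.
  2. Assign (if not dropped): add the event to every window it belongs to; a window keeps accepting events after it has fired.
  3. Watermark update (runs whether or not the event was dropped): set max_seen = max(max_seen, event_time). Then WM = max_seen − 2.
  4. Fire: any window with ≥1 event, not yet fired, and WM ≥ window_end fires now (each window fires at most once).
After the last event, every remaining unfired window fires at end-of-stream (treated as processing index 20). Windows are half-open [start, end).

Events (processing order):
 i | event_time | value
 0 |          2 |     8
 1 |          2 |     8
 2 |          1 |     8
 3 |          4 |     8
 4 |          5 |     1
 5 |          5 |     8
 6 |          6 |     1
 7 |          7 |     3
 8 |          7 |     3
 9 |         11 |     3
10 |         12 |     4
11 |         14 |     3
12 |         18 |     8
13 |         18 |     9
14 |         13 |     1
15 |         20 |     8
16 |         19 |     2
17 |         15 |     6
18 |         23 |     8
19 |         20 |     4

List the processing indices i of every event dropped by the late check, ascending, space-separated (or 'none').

14 17 19

i=0 t=2 v=8: → [0,4); WM=0
i=1 t=2 v=8: → [0,4); WM=0
i=2 t=1 v=8: → [0,4); WM=0
i=3 t=4 v=8: → [4,8); WM=2
i=4 t=5 v=1: → [4,8); WM=3
i=5 t=5 v=8: → [4,8); WM=3
i=6 t=6 v=1: → [4,8); WM=4; [0,4) fires=8
i=7 t=7 v=3: → [4,8); WM=5
i=8 t=7 v=3: → [4,8); WM=5
i=9 t=11 v=3: → [8,12); WM=9; [4,8) fires=8
i=10 t=12 v=4: → [12,16); WM=10
i=11 t=14 v=3: → [12,16); WM=12; [8,12) fires=3
i=12 t=18 v=8: → [16,20); WM=16; [12,16) fires=4
i=13 t=18 v=9: → [16,20); WM=16
i=14 t=13 v=1: DROP (t<16-0); WM=16
i=15 t=20 v=8: → [20,24); WM=18
i=16 t=19 v=2: → [16,20); WM=18
i=17 t=15 v=6: DROP (t<18-0); WM=18
i=18 t=23 v=8: → [20,24); WM=21; [16,20) fires=9
i=19 t=20 v=4: DROP (t<21-0); WM=21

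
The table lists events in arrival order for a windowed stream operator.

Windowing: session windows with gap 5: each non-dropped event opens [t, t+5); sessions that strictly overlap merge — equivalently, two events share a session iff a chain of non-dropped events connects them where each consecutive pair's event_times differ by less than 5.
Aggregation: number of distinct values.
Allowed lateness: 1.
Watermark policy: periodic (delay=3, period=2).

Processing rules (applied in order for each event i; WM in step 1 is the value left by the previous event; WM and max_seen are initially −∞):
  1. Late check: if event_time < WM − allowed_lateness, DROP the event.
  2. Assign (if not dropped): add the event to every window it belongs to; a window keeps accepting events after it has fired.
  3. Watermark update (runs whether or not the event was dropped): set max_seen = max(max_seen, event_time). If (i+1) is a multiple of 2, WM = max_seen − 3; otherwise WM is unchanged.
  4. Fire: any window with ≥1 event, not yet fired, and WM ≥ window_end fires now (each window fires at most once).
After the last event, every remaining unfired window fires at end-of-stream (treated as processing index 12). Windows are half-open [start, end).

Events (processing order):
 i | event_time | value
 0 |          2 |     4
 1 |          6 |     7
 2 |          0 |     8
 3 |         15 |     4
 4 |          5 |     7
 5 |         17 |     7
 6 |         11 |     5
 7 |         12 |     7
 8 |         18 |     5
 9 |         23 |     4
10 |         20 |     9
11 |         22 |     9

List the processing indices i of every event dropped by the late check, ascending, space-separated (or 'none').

2 4 6 7

i=0 t=2 v=4: → [2,7); WM=−∞
i=1 t=6 v=7: → [2,11); WM=3
i=2 t=0 v=8: DROP (t<3-1); WM=3
i=3 t=15 v=4: → [15,20); WM=12
i=4 t=5 v=7: DROP (t<12-1); WM=12
i=5 t=17 v=7: → [15,22); WM=14
i=6 t=11 v=5: DROP (t<14-1); WM=14
i=7 t=12 v=7: DROP (t<14-1); WM=14
i=8 t=18 v=5: → [15,23); WM=14
i=9 t=23 v=4: → [23,28); WM=20
i=10 t=20 v=9: → [15,28); WM=20
i=11 t=22 v=9: → [15,28); WM=20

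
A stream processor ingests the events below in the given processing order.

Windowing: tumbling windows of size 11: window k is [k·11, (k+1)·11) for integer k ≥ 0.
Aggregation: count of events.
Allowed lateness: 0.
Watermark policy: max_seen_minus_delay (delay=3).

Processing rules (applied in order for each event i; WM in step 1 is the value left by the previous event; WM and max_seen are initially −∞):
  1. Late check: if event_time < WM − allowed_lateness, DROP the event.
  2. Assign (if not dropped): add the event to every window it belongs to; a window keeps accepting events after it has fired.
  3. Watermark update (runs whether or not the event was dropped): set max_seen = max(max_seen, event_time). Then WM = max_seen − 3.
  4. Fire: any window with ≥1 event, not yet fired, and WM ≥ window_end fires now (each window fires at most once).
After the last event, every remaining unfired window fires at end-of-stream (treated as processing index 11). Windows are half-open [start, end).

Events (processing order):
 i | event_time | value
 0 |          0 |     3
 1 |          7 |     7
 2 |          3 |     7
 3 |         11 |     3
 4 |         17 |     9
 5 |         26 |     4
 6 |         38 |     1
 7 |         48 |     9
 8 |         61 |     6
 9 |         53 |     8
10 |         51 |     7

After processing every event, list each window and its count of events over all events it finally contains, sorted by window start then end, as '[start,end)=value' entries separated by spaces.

[0,11)=2 [11,22)=2 [22,33)=1 [33,44)=1 [44,55)=1 [55,66)=1

i=0 t=0 v=3: → [0,11); WM=-3
i=1 t=7 v=7: → [0,11); WM=4
i=2 t=3 v=7: DROP (t<4-0); WM=4
i=3 t=11 v=3: → [11,22); WM=8
i=4 t=17 v=9: → [11,22); WM=14; [0,11) fires=2
i=5 t=26 v=4: → [22,33); WM=23; [11,22) fires=2
i=6 t=38 v=1: → [33,44); WM=35; [22,33) fires=1
i=7 t=48 v=9: → [44,55); WM=45; [33,44) fires=1
i=8 t=61 v=6: → [55,66); WM=58; [44,55) fires=1
i=9 t=53 v=8: DROP (t<58-0); WM=58
i=10 t=51 v=7: DROP (t<58-0); WM=58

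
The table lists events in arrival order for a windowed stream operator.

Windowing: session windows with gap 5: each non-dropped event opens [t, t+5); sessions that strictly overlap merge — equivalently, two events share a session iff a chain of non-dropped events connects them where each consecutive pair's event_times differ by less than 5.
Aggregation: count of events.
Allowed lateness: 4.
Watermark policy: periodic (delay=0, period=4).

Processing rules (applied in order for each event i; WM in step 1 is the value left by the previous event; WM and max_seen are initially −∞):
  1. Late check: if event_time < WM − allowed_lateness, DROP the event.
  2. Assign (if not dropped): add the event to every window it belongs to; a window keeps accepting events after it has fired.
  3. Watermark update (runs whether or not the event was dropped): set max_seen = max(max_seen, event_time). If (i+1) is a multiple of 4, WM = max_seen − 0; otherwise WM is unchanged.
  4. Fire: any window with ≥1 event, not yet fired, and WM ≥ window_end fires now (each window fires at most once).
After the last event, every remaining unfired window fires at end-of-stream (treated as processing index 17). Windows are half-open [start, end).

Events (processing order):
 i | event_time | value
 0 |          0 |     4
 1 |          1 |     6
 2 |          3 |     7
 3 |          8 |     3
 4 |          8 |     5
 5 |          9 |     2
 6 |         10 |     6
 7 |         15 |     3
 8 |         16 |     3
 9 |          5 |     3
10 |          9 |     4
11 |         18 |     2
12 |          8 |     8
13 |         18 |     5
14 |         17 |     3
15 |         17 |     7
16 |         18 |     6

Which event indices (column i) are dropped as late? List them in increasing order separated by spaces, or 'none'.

i=0 t=0 v=4: → [0,5); WM=−∞
i=1 t=1 v=6: → [0,6); WM=−∞
i=2 t=3 v=7: → [0,8); WM=−∞
i=3 t=8 v=3: → [8,13); WM=8
i=4 t=8 v=5: → [8,13); WM=8
i=5 t=9 v=2: → [8,14); WM=8
i=6 t=10 v=6: → [8,15); WM=8
i=7 t=15 v=3: → [15,20); WM=15
i=8 t=16 v=3: → [15,21); WM=15
i=9 t=5 v=3: DROP (t<15-4); WM=15
i=10 t=9 v=4: DROP (t<15-4); WM=15
i=11 t=18 v=2: → [15,23); WM=18
i=12 t=8 v=8: DROP (t<18-4); WM=18
i=13 t=18 v=5: → [15,23); WM=18
i=14 t=17 v=3: → [15,23); WM=18
i=15 t=17 v=7: → [15,23); WM=18
i=16 t=18 v=6: → [15,23); WM=18

9 10 12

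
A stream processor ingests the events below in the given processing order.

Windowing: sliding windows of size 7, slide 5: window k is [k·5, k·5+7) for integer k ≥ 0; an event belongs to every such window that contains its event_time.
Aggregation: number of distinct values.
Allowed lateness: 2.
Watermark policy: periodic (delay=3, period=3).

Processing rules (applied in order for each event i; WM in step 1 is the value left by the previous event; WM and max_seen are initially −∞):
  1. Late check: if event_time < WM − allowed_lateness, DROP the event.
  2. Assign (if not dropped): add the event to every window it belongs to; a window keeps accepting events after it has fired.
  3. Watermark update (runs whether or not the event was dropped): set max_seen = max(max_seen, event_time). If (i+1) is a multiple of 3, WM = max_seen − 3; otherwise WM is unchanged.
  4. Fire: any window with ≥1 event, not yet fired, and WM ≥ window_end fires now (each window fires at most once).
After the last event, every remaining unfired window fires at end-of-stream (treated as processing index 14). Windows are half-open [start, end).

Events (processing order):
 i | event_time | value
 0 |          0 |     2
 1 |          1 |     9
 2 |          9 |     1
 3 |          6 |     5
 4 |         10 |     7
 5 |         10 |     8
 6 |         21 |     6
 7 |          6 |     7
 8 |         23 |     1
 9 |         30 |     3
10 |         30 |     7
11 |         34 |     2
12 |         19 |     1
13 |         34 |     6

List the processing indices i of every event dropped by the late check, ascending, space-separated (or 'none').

12

i=0 t=0 v=2: → [0,7); WM=−∞
i=1 t=1 v=9: → [0,7); WM=−∞
i=2 t=9 v=1: → [5,12); WM=6
i=3 t=6 v=5: → [5,12),[0,7); WM=6
i=4 t=10 v=7: → [10,17),[5,12); WM=6
i=5 t=10 v=8: → [10,17),[5,12); WM=7; [0,7) fires=3
i=6 t=21 v=6: → [20,27),[15,22); WM=7
i=7 t=6 v=7: → [5,12),[0,7); WM=7
i=8 t=23 v=1: → [20,27); WM=20; [5,12) fires=4 [10,17) fires=2
i=9 t=30 v=3: → [30,37),[25,32); WM=20
i=10 t=30 v=7: → [30,37),[25,32); WM=20
i=11 t=34 v=2: → [30,37); WM=31; [15,22) fires=1 [20,27) fires=2
i=12 t=19 v=1: DROP (t<31-2); WM=31
i=13 t=34 v=6: → [30,37); WM=31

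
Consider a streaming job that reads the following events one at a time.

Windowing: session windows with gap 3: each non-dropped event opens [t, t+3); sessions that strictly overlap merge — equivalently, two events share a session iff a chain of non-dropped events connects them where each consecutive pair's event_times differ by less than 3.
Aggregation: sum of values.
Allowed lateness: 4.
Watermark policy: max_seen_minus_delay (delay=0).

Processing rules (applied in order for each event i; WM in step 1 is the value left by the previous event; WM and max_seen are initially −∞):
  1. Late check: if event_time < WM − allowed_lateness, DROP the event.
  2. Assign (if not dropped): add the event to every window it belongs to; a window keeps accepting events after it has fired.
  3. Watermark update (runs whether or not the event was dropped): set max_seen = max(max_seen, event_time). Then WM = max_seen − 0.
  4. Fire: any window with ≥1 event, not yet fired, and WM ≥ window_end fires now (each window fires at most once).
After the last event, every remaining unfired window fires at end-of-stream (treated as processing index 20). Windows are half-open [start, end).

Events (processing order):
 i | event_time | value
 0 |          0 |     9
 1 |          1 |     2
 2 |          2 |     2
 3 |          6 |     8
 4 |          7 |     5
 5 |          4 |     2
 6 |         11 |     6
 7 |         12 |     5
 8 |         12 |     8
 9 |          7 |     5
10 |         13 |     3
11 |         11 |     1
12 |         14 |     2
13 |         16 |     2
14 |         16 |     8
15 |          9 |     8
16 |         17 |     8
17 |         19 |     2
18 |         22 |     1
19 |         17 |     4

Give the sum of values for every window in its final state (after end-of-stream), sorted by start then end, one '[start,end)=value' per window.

i=0 t=0 v=9: → [0,3); WM=0
i=1 t=1 v=2: → [0,4); WM=1
i=2 t=2 v=2: → [0,5); WM=2
i=3 t=6 v=8: → [6,9); WM=6
i=4 t=7 v=5: → [6,10); WM=7
i=5 t=4 v=2: → [0,10); WM=7
i=6 t=11 v=6: → [11,14); WM=11
i=7 t=12 v=5: → [11,15); WM=12
i=8 t=12 v=8: → [11,15); WM=12
i=9 t=7 v=5: DROP (t<12-4); WM=12
i=10 t=13 v=3: → [11,16); WM=13
i=11 t=11 v=1: → [11,16); WM=13
i=12 t=14 v=2: → [11,17); WM=14
i=13 t=16 v=2: → [11,19); WM=16
i=14 t=16 v=8: → [11,19); WM=16
i=15 t=9 v=8: DROP (t<16-4); WM=16
i=16 t=17 v=8: → [11,20); WM=17
i=17 t=19 v=2: → [11,22); WM=19
i=18 t=22 v=1: → [22,25); WM=22
i=19 t=17 v=4: DROP (t<22-4); WM=22

[0,10)=28 [11,22)=45 [22,25)=1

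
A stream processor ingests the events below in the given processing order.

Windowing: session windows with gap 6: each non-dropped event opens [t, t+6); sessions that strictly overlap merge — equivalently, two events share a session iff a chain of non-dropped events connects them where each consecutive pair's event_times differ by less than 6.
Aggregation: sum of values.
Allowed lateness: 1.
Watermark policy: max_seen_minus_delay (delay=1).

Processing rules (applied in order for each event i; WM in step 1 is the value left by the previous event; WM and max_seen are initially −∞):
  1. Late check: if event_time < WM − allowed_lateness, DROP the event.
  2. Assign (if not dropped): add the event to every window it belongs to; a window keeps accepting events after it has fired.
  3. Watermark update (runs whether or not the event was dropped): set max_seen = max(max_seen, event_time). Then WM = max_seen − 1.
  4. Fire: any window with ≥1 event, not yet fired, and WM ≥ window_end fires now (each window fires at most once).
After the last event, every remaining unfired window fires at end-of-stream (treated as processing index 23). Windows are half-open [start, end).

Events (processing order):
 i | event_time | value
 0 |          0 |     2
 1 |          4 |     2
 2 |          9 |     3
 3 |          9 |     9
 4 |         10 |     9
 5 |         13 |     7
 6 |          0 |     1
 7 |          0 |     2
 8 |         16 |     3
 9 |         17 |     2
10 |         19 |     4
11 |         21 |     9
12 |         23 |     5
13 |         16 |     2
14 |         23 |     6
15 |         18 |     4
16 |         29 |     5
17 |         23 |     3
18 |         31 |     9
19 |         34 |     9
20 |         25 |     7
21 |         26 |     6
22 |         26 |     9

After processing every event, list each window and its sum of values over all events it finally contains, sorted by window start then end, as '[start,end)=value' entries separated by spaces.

[0,29)=61 [29,40)=23

i=0 t=0 v=2: → [0,6); WM=-1
i=1 t=4 v=2: → [0,10); WM=3
i=2 t=9 v=3: → [0,15); WM=8
i=3 t=9 v=9: → [0,15); WM=8
i=4 t=10 v=9: → [0,16); WM=9
i=5 t=13 v=7: → [0,19); WM=12
i=6 t=0 v=1: DROP (t<12-1); WM=12
i=7 t=0 v=2: DROP (t<12-1); WM=12
i=8 t=16 v=3: → [0,22); WM=15
i=9 t=17 v=2: → [0,23); WM=16
i=10 t=19 v=4: → [0,25); WM=18
i=11 t=21 v=9: → [0,27); WM=20
i=12 t=23 v=5: → [0,29); WM=22
i=13 t=16 v=2: DROP (t<22-1); WM=22
i=14 t=23 v=6: → [0,29); WM=22
i=15 t=18 v=4: DROP (t<22-1); WM=22
i=16 t=29 v=5: → [29,35); WM=28
i=17 t=23 v=3: DROP (t<28-1); WM=28
i=18 t=31 v=9: → [29,37); WM=30
i=19 t=34 v=9: → [29,40); WM=33
i=20 t=25 v=7: DROP (t<33-1); WM=33
i=21 t=26 v=6: DROP (t<33-1); WM=33
i=22 t=26 v=9: DROP (t<33-1); WM=33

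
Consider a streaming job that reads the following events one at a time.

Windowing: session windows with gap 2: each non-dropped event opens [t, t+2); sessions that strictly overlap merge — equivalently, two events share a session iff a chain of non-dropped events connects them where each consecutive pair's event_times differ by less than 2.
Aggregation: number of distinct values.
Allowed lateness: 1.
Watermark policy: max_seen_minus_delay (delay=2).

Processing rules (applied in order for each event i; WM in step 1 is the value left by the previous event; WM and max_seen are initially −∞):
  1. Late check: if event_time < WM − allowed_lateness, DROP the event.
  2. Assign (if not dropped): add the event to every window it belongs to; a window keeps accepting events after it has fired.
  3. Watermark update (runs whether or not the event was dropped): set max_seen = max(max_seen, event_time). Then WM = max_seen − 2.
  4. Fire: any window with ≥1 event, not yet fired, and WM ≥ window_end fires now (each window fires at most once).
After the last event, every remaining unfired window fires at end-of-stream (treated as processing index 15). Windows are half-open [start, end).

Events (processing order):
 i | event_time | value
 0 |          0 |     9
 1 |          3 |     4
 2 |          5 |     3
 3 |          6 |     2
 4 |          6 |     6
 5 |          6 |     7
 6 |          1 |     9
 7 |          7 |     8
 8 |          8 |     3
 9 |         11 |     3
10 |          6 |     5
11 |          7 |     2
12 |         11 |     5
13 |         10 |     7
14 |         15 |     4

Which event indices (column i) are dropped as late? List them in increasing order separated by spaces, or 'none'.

i=0 t=0 v=9: → [0,2); WM=-2
i=1 t=3 v=4: → [3,5); WM=1
i=2 t=5 v=3: → [5,7); WM=3
i=3 t=6 v=2: → [5,8); WM=4
i=4 t=6 v=6: → [5,8); WM=4
i=5 t=6 v=7: → [5,8); WM=4
i=6 t=1 v=9: DROP (t<4-1); WM=4
i=7 t=7 v=8: → [5,9); WM=5
i=8 t=8 v=3: → [5,10); WM=6
i=9 t=11 v=3: → [11,13); WM=9
i=10 t=6 v=5: DROP (t<9-1); WM=9
i=11 t=7 v=2: DROP (t<9-1); WM=9
i=12 t=11 v=5: → [11,13); WM=9
i=13 t=10 v=7: → [10,13); WM=9
i=14 t=15 v=4: → [15,17); WM=13

6 10 11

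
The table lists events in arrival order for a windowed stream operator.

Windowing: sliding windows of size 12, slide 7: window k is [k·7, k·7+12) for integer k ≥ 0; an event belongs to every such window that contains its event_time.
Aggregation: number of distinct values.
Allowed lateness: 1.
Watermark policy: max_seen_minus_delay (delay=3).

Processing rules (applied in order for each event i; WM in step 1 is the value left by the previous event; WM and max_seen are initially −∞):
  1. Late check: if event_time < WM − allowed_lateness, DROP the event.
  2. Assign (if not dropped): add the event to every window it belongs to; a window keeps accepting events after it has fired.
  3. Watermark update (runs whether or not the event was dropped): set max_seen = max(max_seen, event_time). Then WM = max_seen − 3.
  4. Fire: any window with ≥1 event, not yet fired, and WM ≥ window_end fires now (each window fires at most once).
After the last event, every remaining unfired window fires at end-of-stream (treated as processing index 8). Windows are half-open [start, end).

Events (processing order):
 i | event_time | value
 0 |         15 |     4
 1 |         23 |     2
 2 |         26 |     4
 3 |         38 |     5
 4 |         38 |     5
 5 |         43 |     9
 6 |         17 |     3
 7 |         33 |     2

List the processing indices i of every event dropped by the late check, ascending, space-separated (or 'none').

i=0 t=15 v=4: → [14,26),[7,19); WM=12
i=1 t=23 v=2: → [21,33),[14,26); WM=20; [7,19) fires=1
i=2 t=26 v=4: → [21,33); WM=23
i=3 t=38 v=5: → [35,47),[28,40); WM=35; [14,26) fires=2 [21,33) fires=2
i=4 t=38 v=5: → [35,47),[28,40); WM=35
i=5 t=43 v=9: → [42,54),[35,47); WM=40; [28,40) fires=1
i=6 t=17 v=3: DROP (t<40-1); WM=40
i=7 t=33 v=2: DROP (t<40-1); WM=40

6 7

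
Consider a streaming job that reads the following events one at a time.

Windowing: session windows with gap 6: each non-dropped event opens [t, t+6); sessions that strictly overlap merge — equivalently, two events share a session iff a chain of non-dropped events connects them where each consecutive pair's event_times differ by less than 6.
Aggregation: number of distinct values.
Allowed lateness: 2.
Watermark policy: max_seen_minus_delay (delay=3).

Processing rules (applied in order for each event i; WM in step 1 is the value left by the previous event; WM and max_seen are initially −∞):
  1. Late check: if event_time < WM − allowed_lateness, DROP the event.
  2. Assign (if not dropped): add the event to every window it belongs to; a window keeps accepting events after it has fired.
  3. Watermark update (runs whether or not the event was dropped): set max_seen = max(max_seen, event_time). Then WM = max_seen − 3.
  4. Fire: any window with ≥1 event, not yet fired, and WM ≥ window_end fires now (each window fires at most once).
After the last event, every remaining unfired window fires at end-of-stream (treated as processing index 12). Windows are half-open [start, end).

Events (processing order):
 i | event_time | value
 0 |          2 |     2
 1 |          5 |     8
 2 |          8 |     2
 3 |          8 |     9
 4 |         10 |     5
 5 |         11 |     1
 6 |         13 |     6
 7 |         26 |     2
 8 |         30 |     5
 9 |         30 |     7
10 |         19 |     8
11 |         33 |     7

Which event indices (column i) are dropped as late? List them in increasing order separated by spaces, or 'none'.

10

i=0 t=2 v=2: → [2,8); WM=-1
i=1 t=5 v=8: → [2,11); WM=2
i=2 t=8 v=2: → [2,14); WM=5
i=3 t=8 v=9: → [2,14); WM=5
i=4 t=10 v=5: → [2,16); WM=7
i=5 t=11 v=1: → [2,17); WM=8
i=6 t=13 v=6: → [2,19); WM=10
i=7 t=26 v=2: → [26,32); WM=23
i=8 t=30 v=5: → [26,36); WM=27
i=9 t=30 v=7: → [26,36); WM=27
i=10 t=19 v=8: DROP (t<27-2); WM=27
i=11 t=33 v=7: → [26,39); WM=30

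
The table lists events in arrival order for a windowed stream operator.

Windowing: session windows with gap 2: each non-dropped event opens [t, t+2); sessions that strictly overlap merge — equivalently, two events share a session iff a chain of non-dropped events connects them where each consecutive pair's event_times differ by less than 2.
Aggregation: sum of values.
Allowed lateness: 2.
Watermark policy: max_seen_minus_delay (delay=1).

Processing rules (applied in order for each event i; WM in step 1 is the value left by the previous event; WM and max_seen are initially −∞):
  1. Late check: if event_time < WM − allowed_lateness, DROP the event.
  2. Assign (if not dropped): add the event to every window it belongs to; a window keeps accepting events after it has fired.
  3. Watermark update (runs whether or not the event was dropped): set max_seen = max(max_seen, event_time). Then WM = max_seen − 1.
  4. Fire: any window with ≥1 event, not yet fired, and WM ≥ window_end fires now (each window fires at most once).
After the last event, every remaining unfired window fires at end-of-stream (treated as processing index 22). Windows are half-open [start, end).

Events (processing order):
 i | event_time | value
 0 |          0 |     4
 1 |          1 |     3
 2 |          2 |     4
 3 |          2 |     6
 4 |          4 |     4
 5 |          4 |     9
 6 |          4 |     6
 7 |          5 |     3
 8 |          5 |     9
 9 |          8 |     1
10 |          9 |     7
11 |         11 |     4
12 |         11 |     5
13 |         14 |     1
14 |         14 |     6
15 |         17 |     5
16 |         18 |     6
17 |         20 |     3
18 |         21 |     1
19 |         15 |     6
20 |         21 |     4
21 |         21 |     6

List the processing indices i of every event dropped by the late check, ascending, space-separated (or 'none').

i=0 t=0 v=4: → [0,2); WM=-1
i=1 t=1 v=3: → [0,3); WM=0
i=2 t=2 v=4: → [0,4); WM=1
i=3 t=2 v=6: → [0,4); WM=1
i=4 t=4 v=4: → [4,6); WM=3
i=5 t=4 v=9: → [4,6); WM=3
i=6 t=4 v=6: → [4,6); WM=3
i=7 t=5 v=3: → [4,7); WM=4
i=8 t=5 v=9: → [4,7); WM=4
i=9 t=8 v=1: → [8,10); WM=7
i=10 t=9 v=7: → [8,11); WM=8
i=11 t=11 v=4: → [11,13); WM=10
i=12 t=11 v=5: → [11,13); WM=10
i=13 t=14 v=1: → [14,16); WM=13
i=14 t=14 v=6: → [14,16); WM=13
i=15 t=17 v=5: → [17,19); WM=16
i=16 t=18 v=6: → [17,20); WM=17
i=17 t=20 v=3: → [20,22); WM=19
i=18 t=21 v=1: → [20,23); WM=20
i=19 t=15 v=6: DROP (t<20-2); WM=20
i=20 t=21 v=4: → [20,23); WM=20
i=21 t=21 v=6: → [20,23); WM=20

19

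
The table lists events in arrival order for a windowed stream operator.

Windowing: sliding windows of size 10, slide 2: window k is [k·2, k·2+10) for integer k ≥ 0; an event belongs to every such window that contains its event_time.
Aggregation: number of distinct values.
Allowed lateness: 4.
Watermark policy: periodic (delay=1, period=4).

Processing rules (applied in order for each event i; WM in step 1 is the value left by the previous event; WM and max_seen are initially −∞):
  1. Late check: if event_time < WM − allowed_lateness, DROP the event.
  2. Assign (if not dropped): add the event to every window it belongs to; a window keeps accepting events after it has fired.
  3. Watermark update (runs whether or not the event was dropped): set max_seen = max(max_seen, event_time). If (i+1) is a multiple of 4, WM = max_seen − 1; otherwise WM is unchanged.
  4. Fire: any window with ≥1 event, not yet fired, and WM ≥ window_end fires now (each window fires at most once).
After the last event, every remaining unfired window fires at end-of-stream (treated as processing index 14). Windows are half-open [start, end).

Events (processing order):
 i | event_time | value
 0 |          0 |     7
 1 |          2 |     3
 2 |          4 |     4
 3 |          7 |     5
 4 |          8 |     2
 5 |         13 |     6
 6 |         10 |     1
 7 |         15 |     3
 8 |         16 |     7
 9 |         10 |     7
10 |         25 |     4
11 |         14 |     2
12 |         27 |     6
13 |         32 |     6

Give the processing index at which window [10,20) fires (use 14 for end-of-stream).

i=0 t=0 v=7: → [0,10); WM=−∞
i=1 t=2 v=3: → [2,12),[0,10); WM=−∞
i=2 t=4 v=4: → [4,14),[2,12),[0,10); WM=−∞
i=3 t=7 v=5: → [6,16),[4,14),[2,12),[0,10); WM=6
i=4 t=8 v=2: → [8,18),[6,16),[4,14),[2,12),[0,10); WM=6
i=5 t=13 v=6: → [12,22),[10,20),[8,18),[6,16),[4,14); WM=6
i=6 t=10 v=1: → [10,20),[8,18),[6,16),[4,14),[2,12); WM=6
i=7 t=15 v=3: → [14,24),[12,22),[10,20),[8,18),[6,16); WM=14; [0,10) fires=5 [2,12) fires=5 [4,14) fires=5
i=8 t=16 v=7: → [16,26),[14,24),[12,22),[10,20),[8,18); WM=14
i=9 t=10 v=7: → [10,20),[8,18),[6,16),[4,14),[2,12); WM=14
i=10 t=25 v=4: → [24,34),[22,32),[20,30),[18,28),[16,26); WM=14
i=11 t=14 v=2: → [14,24),[12,22),[10,20),[8,18),[6,16); WM=24; [6,16) fires=6 [8,18) fires=5 [10,20) fires=5 [12,22) fires=4 [14,24) fires=3
i=12 t=27 v=6: → [26,36),[24,34),[22,32),[20,30),[18,28); WM=24
i=13 t=32 v=6: → [32,42),[30,40),[28,38),[26,36),[24,34); WM=24

11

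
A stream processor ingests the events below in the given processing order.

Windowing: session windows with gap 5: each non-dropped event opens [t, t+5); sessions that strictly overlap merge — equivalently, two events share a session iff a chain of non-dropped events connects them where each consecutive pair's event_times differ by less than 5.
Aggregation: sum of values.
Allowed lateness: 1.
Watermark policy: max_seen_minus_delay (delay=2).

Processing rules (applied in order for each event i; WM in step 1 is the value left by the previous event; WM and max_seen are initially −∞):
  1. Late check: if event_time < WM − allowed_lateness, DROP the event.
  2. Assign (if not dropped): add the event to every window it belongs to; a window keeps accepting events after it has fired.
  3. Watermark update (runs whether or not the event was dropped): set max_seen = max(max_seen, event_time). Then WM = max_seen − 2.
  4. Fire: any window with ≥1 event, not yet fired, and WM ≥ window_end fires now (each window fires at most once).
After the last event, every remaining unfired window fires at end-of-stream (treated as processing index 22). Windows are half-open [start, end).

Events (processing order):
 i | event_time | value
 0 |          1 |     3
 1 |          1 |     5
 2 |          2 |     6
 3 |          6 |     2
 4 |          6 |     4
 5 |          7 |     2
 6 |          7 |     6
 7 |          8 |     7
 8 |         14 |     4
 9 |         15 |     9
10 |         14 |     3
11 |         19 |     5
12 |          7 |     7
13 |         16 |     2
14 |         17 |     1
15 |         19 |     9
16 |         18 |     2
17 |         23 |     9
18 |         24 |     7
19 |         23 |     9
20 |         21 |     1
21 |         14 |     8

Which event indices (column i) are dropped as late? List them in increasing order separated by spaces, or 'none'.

12 21

i=0 t=1 v=3: → [1,6); WM=-1
i=1 t=1 v=5: → [1,6); WM=-1
i=2 t=2 v=6: → [1,7); WM=0
i=3 t=6 v=2: → [1,11); WM=4
i=4 t=6 v=4: → [1,11); WM=4
i=5 t=7 v=2: → [1,12); WM=5
i=6 t=7 v=6: → [1,12); WM=5
i=7 t=8 v=7: → [1,13); WM=6
i=8 t=14 v=4: → [14,19); WM=12
i=9 t=15 v=9: → [14,20); WM=13
i=10 t=14 v=3: → [14,20); WM=13
i=11 t=19 v=5: → [14,24); WM=17
i=12 t=7 v=7: DROP (t<17-1); WM=17
i=13 t=16 v=2: → [14,24); WM=17
i=14 t=17 v=1: → [14,24); WM=17
i=15 t=19 v=9: → [14,24); WM=17
i=16 t=18 v=2: → [14,24); WM=17
i=17 t=23 v=9: → [14,28); WM=21
i=18 t=24 v=7: → [14,29); WM=22
i=19 t=23 v=9: → [14,29); WM=22
i=20 t=21 v=1: → [14,29); WM=22
i=21 t=14 v=8: DROP (t<22-1); WM=22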